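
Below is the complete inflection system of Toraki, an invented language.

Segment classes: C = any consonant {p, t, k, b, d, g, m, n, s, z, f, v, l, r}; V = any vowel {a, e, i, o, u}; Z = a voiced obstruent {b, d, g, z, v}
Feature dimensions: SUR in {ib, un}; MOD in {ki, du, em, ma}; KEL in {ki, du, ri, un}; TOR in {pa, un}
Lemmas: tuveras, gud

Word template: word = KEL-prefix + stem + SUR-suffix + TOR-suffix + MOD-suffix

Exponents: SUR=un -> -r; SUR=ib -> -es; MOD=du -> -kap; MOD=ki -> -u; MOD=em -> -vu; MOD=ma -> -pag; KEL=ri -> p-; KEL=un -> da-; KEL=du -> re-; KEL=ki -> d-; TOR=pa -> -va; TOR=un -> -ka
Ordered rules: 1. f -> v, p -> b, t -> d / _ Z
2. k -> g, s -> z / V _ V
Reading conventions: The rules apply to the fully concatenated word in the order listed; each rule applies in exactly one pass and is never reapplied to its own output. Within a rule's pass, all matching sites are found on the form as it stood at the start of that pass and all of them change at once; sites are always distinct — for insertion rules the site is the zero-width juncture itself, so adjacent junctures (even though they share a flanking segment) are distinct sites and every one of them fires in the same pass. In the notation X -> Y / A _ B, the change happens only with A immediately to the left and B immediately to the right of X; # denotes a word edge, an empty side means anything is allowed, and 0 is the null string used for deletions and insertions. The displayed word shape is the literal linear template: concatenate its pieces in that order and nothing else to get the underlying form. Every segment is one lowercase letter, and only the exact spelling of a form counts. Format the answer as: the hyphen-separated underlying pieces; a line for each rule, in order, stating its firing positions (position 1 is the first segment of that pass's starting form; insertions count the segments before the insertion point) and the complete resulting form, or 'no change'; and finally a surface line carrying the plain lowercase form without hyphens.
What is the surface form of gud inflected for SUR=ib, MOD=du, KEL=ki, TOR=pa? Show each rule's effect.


underlying: d-gud-es-va-kap
1. f -> v, p -> b, t -> d / _ Z: no change
2. k -> g, s -> z / V _ V: fires at position(s) 9: dgudesvagap
surface: dgudesvagap


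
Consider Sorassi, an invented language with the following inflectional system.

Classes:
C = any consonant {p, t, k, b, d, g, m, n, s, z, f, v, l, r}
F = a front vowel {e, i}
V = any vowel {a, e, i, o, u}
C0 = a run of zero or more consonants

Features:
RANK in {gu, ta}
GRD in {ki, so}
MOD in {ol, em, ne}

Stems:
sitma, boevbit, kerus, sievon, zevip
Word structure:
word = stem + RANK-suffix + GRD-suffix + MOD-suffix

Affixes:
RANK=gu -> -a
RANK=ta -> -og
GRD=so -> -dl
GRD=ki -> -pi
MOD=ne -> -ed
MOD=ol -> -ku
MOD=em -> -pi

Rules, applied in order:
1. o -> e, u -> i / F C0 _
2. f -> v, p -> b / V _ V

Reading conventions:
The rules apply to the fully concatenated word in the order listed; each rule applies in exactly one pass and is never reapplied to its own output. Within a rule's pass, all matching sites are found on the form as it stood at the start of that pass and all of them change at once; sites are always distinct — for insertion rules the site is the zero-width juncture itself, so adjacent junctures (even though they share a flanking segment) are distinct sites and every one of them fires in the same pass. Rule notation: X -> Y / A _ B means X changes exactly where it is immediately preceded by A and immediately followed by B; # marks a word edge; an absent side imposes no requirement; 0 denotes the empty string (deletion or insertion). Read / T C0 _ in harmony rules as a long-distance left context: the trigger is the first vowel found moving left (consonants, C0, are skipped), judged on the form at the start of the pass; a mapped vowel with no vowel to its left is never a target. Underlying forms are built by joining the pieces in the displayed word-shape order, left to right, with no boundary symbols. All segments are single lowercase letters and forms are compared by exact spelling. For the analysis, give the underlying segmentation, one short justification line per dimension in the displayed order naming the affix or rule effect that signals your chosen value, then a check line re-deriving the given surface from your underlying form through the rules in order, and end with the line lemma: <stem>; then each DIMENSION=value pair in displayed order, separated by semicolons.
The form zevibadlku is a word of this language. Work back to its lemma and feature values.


underlying: zevip-a-dl-ku
RANK=gu - signalled by the affix -a
GRD=so - signalled by the affix -dl
MOD=ol - signalled by the affix -ku
check: zevipadlku -> zevipadlku -> zevibadlku
lemma: zevip; RANK=gu; GRD=so; MOD=ol


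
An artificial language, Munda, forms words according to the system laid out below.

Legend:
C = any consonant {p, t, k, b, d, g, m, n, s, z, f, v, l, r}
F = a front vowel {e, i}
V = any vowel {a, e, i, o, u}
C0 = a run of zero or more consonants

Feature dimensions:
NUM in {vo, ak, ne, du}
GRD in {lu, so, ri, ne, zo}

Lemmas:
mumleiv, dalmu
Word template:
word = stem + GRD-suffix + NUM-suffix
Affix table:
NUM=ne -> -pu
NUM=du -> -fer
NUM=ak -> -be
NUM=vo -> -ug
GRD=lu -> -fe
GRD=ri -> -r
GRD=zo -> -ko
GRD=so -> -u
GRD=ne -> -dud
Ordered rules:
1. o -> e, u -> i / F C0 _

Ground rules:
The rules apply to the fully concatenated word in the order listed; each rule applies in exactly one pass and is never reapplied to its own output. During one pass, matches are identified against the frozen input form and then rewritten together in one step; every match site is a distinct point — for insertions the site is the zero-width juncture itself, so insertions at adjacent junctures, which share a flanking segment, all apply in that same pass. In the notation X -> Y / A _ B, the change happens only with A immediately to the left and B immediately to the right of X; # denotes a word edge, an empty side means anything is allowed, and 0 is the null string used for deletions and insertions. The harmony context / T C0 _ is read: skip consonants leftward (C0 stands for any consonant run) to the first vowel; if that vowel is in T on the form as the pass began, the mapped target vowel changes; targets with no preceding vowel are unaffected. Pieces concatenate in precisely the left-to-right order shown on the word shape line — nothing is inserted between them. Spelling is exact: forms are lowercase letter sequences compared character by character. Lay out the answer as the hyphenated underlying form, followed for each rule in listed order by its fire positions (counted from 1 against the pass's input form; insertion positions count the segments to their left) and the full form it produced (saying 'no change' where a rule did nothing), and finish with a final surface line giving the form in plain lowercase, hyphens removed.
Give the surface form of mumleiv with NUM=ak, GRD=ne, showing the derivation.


underlying: mumleiv-dud-be
1. o -> e, u -> i / F C0 _: fires at position(s) 9: mumleivdidbe
surface: mumleivdidbe


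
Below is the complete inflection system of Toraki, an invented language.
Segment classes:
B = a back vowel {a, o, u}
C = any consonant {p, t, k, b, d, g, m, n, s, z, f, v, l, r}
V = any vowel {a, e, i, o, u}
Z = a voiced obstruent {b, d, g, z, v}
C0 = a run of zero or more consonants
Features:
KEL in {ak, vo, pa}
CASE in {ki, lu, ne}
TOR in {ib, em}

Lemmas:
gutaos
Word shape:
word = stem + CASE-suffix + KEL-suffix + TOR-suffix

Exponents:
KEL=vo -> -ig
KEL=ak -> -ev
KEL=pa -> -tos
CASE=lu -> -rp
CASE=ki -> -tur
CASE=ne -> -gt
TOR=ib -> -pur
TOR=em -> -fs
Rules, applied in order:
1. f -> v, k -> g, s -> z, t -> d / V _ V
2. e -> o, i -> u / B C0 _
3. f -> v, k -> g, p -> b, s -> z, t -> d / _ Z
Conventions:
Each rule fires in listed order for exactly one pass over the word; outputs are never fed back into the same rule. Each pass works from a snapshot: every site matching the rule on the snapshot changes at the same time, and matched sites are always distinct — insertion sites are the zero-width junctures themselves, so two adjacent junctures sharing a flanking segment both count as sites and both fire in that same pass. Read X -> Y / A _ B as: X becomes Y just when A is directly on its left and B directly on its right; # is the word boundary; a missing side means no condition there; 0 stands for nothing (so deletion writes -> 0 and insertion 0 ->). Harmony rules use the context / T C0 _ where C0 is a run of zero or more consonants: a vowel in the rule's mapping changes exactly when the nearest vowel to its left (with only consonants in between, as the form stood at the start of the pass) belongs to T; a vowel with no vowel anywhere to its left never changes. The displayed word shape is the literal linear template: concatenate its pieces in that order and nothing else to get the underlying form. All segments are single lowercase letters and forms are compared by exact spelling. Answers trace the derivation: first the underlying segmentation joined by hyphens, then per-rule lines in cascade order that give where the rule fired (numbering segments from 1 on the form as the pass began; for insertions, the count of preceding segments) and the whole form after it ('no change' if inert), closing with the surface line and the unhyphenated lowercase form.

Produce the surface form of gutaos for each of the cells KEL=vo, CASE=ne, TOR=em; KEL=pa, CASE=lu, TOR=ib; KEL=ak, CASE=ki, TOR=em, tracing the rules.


cell KEL=vo, CASE=ne, TOR=em:
underlying: gutaos-gt-ig-fs
1. f -> v, k -> g, s -> z, t -> d / V _ V: fires at position(s) 3: gudaosgtigfs
2. e -> o, i -> u / B C0 _: fires at position(s) 9: gudaosgtugfs
3. f -> v, k -> g, p -> b, s -> z, t -> d / _ Z: fires at position(s) 6: gudaozgtugfs
surface: gudaozgtugfs

cell KEL=pa, CASE=lu, TOR=ib:
underlying: gutaos-rp-tos-pur
1. f -> v, k -> g, s -> z, t -> d / V _ V: fires at position(s) 3: gudaosrptospur
2. e -> o, i -> u / B C0 _: no change
3. f -> v, k -> g, p -> b, s -> z, t -> d / _ Z: no change
surface: gudaosrptospur

cell KEL=ak, CASE=ki, TOR=em:
underlying: gutaos-tur-ev-fs
1. f -> v, k -> g, s -> z, t -> d / V _ V: fires at position(s) 3: gudaosturevfs
2. e -> o, i -> u / B C0 _: fires at position(s) 10: gudaosturovfs
3. f -> v, k -> g, p -> b, s -> z, t -> d / _ Z: no change
surface: gudaosturovfs


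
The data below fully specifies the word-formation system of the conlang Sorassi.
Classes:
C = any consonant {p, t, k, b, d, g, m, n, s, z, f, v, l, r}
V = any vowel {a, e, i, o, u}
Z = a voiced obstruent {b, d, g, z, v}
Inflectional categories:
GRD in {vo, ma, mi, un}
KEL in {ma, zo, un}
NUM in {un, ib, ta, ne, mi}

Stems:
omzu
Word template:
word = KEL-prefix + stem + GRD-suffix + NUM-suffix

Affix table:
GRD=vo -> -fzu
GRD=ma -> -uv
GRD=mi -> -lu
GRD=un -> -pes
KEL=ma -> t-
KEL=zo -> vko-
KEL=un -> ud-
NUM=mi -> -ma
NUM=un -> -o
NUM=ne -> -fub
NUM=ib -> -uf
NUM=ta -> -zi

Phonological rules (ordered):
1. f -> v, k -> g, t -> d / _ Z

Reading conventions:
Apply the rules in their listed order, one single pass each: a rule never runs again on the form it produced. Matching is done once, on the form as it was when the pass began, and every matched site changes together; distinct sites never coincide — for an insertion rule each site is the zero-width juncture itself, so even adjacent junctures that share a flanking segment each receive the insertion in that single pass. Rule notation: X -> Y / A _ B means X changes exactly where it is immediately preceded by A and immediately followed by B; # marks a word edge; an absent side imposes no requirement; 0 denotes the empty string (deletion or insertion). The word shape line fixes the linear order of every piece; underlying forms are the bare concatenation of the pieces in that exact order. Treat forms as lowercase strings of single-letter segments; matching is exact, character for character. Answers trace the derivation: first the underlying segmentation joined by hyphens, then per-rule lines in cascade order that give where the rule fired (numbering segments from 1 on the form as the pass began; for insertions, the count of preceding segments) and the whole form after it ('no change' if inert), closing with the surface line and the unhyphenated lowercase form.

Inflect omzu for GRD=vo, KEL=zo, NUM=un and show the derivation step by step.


underlying: vko-omzu-fzu-o
1. f -> v, k -> g, t -> d / _ Z: fires at position(s) 8: vkoomzuvzuo
surface: vkoomzuvzuo


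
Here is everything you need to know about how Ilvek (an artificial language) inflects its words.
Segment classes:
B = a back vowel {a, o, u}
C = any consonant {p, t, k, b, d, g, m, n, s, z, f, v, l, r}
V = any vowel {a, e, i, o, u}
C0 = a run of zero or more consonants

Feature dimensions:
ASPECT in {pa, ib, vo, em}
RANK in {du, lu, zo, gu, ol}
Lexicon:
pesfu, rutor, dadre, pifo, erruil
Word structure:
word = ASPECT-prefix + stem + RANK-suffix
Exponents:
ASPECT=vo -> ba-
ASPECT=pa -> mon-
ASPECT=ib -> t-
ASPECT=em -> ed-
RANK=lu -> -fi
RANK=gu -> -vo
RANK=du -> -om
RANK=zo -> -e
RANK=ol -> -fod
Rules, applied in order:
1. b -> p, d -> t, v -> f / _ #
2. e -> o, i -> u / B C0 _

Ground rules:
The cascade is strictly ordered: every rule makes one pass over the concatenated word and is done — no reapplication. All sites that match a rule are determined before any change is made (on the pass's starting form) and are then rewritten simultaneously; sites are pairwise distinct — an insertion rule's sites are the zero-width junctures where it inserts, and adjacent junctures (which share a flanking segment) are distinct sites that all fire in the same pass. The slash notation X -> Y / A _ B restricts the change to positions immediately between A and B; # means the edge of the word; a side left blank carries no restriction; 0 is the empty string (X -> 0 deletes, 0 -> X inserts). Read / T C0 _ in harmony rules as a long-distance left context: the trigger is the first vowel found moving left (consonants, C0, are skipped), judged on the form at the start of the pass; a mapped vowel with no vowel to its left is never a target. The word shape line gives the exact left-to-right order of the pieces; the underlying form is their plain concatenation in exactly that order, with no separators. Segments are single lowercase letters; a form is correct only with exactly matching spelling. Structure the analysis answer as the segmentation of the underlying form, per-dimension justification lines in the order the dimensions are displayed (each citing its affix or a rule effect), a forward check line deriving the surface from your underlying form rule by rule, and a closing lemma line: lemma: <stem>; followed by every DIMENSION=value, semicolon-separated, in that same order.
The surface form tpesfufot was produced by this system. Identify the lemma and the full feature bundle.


underlying: t-pesfu-fod
ASPECT=ib - signalled by the affix t-
RANK=ol - signalled by the affix -fod
check: tpesfufod -> tpesfufot -> tpesfufot
lemma: pesfu; ASPECT=ib; RANK=ol


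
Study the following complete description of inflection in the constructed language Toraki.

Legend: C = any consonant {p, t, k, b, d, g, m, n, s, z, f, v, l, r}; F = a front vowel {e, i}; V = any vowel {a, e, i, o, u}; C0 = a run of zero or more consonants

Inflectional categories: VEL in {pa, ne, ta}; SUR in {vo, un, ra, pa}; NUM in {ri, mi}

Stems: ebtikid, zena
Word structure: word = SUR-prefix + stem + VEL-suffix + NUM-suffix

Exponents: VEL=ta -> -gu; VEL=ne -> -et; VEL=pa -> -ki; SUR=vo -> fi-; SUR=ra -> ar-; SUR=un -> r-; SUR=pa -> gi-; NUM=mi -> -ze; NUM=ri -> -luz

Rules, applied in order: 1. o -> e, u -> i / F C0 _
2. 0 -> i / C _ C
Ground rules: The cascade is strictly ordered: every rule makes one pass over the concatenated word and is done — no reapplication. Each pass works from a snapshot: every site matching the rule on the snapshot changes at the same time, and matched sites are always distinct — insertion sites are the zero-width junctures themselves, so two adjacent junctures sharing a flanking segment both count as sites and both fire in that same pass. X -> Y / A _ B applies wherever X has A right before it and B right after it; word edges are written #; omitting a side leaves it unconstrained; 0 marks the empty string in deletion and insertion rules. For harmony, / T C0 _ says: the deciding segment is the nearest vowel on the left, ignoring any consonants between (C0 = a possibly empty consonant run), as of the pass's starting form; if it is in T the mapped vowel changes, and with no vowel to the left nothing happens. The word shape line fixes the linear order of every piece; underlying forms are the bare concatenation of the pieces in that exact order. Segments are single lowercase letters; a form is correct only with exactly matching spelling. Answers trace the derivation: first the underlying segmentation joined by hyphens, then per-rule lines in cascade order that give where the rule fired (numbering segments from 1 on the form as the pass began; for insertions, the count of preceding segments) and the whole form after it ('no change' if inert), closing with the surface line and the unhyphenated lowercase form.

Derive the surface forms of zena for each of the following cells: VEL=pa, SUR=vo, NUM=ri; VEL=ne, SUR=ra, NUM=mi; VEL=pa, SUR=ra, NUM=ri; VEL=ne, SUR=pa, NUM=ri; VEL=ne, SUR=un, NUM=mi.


cell VEL=pa, SUR=vo, NUM=ri:
underlying: fi-zena-ki-luz
1. o -> e, u -> i / F C0 _: fires at position(s) 10: fizenakiliz
2. 0 -> i / C _ C: no change
surface: fizenakiliz

cell VEL=ne, SUR=ra, NUM=mi:
underlying: ar-zena-et-ze
1. o -> e, u -> i / F C0 _: no change
2. 0 -> i / C _ C: inserts after position(s) 2, 8: arizenaetize
surface: arizenaetize

cell VEL=pa, SUR=ra, NUM=ri:
underlying: ar-zena-ki-luz
1. o -> e, u -> i / F C0 _: fires at position(s) 10: arzenakiliz
2. 0 -> i / C _ C: inserts after position(s) 2: arizenakiliz
surface: arizenakiliz

cell VEL=ne, SUR=pa, NUM=ri:
underlying: gi-zena-et-luz
1. o -> e, u -> i / F C0 _: fires at position(s) 10: gizenaetliz
2. 0 -> i / C _ C: inserts after position(s) 8: gizenaetiliz
surface: gizenaetiliz

cell VEL=ne, SUR=un, NUM=mi:
underlying: r-zena-et-ze
1. o -> e, u -> i / F C0 _: no change
2. 0 -> i / C _ C: inserts after position(s) 1, 7: rizenaetize
surface: rizenaetize


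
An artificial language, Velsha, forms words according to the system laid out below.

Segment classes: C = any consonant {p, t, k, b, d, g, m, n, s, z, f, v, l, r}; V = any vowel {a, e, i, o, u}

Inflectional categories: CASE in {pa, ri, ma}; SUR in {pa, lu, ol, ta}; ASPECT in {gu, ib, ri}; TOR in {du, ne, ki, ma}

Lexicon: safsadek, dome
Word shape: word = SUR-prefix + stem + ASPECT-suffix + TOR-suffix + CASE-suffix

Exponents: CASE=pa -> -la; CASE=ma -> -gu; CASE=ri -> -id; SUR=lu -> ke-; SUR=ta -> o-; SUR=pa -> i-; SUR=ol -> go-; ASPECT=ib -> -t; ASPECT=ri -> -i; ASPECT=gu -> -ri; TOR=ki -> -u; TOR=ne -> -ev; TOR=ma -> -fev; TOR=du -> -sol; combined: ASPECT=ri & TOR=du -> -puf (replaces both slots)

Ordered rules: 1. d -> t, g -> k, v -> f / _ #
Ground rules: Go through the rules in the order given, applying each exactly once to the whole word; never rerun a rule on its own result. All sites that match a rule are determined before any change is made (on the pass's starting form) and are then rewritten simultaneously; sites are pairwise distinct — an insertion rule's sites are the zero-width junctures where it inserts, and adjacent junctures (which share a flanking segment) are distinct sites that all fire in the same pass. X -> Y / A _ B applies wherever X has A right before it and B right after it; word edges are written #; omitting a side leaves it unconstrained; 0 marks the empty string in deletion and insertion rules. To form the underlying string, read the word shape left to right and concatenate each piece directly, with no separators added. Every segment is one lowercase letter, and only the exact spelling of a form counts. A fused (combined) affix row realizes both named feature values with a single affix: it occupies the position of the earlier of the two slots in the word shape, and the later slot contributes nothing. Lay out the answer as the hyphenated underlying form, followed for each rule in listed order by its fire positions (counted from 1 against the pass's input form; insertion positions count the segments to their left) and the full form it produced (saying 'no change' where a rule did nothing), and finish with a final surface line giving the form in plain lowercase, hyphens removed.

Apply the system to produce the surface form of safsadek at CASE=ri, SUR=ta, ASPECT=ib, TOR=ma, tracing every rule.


underlying: o-safsadek-t-fev-id
1. d -> t, g -> k, v -> f / _ #: fires at position(s) 15: osafsadektfevit
surface: osafsadektfevit


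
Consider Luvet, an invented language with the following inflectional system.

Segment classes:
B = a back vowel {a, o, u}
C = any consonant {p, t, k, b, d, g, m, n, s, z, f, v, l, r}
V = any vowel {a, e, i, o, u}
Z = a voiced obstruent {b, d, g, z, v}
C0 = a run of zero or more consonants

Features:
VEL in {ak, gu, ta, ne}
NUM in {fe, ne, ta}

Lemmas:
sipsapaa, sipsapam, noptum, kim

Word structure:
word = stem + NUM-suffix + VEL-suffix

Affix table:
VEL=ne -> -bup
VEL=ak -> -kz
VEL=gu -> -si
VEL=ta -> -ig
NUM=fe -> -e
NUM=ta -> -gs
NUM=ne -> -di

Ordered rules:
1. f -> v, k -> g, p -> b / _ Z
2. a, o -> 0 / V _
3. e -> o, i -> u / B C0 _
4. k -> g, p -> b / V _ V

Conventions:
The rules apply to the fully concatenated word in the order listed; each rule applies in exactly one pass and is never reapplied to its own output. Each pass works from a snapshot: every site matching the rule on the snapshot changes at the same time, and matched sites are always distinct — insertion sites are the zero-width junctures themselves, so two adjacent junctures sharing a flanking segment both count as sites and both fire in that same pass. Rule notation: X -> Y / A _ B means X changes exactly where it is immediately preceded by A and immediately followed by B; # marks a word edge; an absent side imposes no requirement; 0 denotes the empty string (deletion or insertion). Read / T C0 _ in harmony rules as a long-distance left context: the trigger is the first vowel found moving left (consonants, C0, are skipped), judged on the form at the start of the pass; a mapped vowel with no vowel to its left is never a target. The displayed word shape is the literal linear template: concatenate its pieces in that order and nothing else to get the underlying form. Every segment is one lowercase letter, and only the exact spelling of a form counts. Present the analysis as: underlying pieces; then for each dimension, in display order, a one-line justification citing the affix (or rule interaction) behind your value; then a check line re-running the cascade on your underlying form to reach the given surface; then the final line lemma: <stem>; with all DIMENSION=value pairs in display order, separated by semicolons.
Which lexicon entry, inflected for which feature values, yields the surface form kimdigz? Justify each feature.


underlying: kim-di-kz
VEL=ak - signalled by the affix -kz
NUM=ne - signalled by the affix -di
check: kimdikz -> kimdigz -> kimdigz -> kimdigz -> kimdigz
lemma: kim; VEL=ak; NUM=ne


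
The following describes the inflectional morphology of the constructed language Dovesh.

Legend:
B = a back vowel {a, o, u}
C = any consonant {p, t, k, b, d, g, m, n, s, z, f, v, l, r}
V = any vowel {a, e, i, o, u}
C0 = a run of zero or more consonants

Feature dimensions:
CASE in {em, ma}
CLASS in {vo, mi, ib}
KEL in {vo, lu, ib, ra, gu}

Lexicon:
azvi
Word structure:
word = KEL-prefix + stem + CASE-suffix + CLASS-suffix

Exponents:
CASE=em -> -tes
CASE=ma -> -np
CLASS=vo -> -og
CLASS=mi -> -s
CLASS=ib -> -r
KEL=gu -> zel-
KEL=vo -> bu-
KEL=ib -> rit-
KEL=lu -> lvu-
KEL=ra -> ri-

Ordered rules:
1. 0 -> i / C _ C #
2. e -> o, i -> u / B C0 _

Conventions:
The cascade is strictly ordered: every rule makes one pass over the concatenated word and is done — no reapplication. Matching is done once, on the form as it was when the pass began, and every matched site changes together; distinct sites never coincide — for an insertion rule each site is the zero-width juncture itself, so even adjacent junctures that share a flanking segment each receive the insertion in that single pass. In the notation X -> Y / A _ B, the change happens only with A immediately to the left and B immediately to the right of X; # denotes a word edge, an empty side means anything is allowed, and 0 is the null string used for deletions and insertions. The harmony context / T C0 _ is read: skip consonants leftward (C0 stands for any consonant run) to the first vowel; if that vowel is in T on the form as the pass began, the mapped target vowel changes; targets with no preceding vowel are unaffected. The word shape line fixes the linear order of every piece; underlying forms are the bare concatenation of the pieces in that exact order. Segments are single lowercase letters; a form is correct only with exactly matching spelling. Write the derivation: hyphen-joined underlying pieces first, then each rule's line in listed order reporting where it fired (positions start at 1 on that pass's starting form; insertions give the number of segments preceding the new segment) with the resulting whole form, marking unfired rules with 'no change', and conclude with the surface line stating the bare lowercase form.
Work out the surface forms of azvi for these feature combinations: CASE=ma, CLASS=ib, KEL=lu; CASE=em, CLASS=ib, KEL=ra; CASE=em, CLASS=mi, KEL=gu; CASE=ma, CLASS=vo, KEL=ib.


cell CASE=ma, CLASS=ib, KEL=lu:
underlying: lvu-azvi-np-r
1. 0 -> i / C _ C #: inserts after position(s) 9: lvuazvinpir
2. e -> o, i -> u / B C0 _: fires at position(s) 7: lvuazvunpir
surface: lvuazvunpir

cell CASE=em, CLASS=ib, KEL=ra:
underlying: ri-azvi-tes-r
1. 0 -> i / C _ C #: inserts after position(s) 9: riazvitesir
2. e -> o, i -> u / B C0 _: fires at position(s) 6: riazvutesir
surface: riazvutesir

cell CASE=em, CLASS=mi, KEL=gu:
underlying: zel-azvi-tes-s
1. 0 -> i / C _ C #: inserts after position(s) 10: zelazvitesis
2. e -> o, i -> u / B C0 _: fires at position(s) 7: zelazvutesis
surface: zelazvutesis

cell CASE=ma, CLASS=vo, KEL=ib:
underlying: rit-azvi-np-og
1. 0 -> i / C _ C #: no change
2. e -> o, i -> u / B C0 _: fires at position(s) 7: ritazvunpog
surface: ritazvunpog


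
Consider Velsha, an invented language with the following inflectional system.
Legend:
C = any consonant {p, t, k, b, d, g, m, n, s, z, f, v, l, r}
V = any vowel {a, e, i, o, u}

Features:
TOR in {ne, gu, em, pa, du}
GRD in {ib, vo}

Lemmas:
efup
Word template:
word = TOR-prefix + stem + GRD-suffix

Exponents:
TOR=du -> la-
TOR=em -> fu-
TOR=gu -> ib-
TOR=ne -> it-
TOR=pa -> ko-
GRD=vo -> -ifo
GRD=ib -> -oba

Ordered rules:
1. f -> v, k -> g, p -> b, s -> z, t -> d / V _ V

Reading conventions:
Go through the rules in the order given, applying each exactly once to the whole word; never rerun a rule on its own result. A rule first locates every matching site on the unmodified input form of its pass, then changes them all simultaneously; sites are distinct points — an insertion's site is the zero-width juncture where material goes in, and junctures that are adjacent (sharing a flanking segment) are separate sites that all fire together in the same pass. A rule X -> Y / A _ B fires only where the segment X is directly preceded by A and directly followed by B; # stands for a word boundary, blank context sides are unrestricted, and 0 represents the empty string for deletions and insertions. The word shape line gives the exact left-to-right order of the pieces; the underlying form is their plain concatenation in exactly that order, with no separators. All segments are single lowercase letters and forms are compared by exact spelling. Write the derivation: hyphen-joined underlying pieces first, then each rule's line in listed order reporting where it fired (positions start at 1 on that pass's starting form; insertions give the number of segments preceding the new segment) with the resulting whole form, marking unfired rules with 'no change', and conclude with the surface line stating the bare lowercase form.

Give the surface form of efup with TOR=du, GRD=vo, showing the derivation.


underlying: la-efup-ifo
1. f -> v, k -> g, p -> b, s -> z, t -> d / V _ V: fires at position(s) 4, 6, 8: laevubivo
surface: laevubivo


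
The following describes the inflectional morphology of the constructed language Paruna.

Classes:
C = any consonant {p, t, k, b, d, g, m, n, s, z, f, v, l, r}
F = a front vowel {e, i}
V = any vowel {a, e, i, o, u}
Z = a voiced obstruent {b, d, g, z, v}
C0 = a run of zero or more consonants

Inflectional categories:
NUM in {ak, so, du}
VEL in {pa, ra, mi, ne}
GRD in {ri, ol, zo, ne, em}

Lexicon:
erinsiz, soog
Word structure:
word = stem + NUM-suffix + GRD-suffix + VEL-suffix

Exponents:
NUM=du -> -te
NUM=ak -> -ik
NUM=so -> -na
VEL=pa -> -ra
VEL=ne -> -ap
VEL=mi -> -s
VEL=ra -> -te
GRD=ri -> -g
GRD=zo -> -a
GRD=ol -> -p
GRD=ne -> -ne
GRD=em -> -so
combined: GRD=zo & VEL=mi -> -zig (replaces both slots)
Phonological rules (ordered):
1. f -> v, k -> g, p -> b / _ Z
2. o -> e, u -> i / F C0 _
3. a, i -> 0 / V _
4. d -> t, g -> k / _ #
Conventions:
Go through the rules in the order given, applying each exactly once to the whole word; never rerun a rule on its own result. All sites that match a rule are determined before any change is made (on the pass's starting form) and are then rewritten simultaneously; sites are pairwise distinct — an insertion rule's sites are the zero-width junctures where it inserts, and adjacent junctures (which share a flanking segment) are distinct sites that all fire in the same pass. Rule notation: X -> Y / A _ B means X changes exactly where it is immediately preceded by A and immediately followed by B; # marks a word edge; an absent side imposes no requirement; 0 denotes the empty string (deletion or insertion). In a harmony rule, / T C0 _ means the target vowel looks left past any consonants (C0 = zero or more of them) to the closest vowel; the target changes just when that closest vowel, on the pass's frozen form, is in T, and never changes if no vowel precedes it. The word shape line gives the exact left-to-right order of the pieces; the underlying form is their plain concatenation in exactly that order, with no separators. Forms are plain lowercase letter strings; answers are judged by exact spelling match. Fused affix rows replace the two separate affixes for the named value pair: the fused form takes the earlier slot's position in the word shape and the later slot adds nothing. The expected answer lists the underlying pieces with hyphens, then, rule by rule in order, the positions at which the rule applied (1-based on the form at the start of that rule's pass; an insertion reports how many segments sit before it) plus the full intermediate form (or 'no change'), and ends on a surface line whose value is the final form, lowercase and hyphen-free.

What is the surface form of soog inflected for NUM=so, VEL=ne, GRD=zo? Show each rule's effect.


underlying: soog-na-a-ap
1. f -> v, k -> g, p -> b / _ Z: no change
2. o -> e, u -> i / F C0 _: no change
3. a, i -> 0 / V _: fires at position(s) 7, 8: soognap
4. d -> t, g -> k / _ #: no change
surface: soognap


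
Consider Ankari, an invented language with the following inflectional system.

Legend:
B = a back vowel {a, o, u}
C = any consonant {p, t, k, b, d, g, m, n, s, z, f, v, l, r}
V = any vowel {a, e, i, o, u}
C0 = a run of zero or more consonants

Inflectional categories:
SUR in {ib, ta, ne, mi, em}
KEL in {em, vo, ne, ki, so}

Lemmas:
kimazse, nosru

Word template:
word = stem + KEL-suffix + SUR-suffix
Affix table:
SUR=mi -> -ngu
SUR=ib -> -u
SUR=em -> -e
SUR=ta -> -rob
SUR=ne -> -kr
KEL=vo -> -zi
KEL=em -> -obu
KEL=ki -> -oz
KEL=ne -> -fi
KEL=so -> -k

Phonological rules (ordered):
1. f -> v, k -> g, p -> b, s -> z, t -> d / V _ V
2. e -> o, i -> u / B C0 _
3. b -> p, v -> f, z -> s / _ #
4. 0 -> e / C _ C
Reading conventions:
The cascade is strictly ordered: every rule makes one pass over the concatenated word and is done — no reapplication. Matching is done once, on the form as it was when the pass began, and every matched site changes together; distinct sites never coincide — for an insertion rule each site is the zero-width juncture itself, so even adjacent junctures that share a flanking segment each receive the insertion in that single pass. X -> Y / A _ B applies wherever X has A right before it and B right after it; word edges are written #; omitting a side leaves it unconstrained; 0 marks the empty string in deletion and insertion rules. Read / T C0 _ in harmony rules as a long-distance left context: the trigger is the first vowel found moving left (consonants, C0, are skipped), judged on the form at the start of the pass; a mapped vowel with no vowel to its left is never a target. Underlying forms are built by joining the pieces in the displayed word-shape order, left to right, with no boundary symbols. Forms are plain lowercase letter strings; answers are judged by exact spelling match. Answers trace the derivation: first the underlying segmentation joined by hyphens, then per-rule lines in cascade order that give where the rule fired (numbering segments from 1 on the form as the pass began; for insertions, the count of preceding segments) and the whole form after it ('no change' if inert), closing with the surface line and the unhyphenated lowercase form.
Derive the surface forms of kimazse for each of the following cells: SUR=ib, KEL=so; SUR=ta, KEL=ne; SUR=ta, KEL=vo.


cell SUR=ib, KEL=so:
underlying: kimazse-k-u
1. f -> v, k -> g, p -> b, s -> z, t -> d / V _ V: fires at position(s) 8: kimazsegu
2. e -> o, i -> u / B C0 _: fires at position(s) 7: kimazsogu
3. b -> p, v -> f, z -> s / _ #: no change
4. 0 -> e / C _ C: inserts after position(s) 5: kimazesogu
surface: kimazesogu

cell SUR=ta, KEL=ne:
underlying: kimazse-fi-rob
1. f -> v, k -> g, p -> b, s -> z, t -> d / V _ V: fires at position(s) 8: kimazsevirob
2. e -> o, i -> u / B C0 _: fires at position(s) 7: kimazsovirob
3. b -> p, v -> f, z -> s / _ #: fires at position(s) 12: kimazsovirop
4. 0 -> e / C _ C: inserts after position(s) 5: kimazesovirop
surface: kimazesovirop

cell SUR=ta, KEL=vo:
underlying: kimazse-zi-rob
1. f -> v, k -> g, p -> b, s -> z, t -> d / V _ V: no change
2. e -> o, i -> u / B C0 _: fires at position(s) 7: kimazsozirob
3. b -> p, v -> f, z -> s / _ #: fires at position(s) 12: kimazsozirop
4. 0 -> e / C _ C: inserts after position(s) 5: kimazesozirop
surface: kimazesozirop


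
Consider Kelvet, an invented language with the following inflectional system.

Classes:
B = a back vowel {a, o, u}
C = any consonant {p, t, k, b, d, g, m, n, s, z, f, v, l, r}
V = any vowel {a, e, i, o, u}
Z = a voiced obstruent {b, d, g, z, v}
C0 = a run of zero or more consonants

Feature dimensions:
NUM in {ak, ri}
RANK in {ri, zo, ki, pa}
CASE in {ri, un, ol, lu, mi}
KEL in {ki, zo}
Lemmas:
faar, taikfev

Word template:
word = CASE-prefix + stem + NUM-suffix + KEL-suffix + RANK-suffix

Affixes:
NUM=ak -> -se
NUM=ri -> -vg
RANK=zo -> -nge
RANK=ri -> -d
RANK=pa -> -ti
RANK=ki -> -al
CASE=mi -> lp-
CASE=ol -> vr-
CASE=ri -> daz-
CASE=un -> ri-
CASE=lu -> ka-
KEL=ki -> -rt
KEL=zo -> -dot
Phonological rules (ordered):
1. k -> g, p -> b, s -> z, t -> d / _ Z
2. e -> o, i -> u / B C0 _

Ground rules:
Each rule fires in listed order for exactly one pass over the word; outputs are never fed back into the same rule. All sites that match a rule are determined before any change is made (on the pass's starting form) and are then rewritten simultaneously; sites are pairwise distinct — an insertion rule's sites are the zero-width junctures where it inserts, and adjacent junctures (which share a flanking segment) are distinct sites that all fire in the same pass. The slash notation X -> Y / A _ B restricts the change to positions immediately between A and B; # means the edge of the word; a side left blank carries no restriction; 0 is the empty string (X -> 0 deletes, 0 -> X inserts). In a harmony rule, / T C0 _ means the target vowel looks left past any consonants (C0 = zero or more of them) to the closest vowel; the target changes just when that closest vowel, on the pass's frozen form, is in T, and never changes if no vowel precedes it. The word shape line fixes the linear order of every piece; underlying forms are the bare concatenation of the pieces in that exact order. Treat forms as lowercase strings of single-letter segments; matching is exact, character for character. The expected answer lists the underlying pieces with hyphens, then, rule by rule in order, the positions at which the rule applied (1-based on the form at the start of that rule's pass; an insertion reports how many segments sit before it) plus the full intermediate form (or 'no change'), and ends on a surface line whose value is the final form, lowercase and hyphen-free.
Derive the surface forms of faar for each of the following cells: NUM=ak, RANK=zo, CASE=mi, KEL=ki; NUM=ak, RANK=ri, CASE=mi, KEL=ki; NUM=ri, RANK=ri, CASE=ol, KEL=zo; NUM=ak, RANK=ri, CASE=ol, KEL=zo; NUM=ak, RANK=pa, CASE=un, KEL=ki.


cell NUM=ak, RANK=zo, CASE=mi, KEL=ki:
underlying: lp-faar-se-rt-nge
1. k -> g, p -> b, s -> z, t -> d / _ Z: no change
2. e -> o, i -> u / B C0 _: fires at position(s) 8: lpfaarsortnge
surface: lpfaarsortnge

cell NUM=ak, RANK=ri, CASE=mi, KEL=ki:
underlying: lp-faar-se-rt-d
1. k -> g, p -> b, s -> z, t -> d / _ Z: fires at position(s) 10: lpfaarserdd
2. e -> o, i -> u / B C0 _: fires at position(s) 8: lpfaarsordd
surface: lpfaarsordd

cell NUM=ri, RANK=ri, CASE=ol, KEL=zo:
underlying: vr-faar-vg-dot-d
1. k -> g, p -> b, s -> z, t -> d / _ Z: fires at position(s) 11: vrfaarvgdodd
2. e -> o, i -> u / B C0 _: no change
surface: vrfaarvgdodd

cell NUM=ak, RANK=ri, CASE=ol, KEL=zo:
underlying: vr-faar-se-dot-d
1. k -> g, p -> b, s -> z, t -> d / _ Z: fires at position(s) 11: vrfaarsedodd
2. e -> o, i -> u / B C0 _: fires at position(s) 8: vrfaarsododd
surface: vrfaarsododd

cell NUM=ak, RANK=pa, CASE=un, KEL=ki:
underlying: ri-faar-se-rt-ti
1. k -> g, p -> b, s -> z, t -> d / _ Z: no change
2. e -> o, i -> u / B C0 _: fires at position(s) 8: rifaarsortti
surface: rifaarsortti


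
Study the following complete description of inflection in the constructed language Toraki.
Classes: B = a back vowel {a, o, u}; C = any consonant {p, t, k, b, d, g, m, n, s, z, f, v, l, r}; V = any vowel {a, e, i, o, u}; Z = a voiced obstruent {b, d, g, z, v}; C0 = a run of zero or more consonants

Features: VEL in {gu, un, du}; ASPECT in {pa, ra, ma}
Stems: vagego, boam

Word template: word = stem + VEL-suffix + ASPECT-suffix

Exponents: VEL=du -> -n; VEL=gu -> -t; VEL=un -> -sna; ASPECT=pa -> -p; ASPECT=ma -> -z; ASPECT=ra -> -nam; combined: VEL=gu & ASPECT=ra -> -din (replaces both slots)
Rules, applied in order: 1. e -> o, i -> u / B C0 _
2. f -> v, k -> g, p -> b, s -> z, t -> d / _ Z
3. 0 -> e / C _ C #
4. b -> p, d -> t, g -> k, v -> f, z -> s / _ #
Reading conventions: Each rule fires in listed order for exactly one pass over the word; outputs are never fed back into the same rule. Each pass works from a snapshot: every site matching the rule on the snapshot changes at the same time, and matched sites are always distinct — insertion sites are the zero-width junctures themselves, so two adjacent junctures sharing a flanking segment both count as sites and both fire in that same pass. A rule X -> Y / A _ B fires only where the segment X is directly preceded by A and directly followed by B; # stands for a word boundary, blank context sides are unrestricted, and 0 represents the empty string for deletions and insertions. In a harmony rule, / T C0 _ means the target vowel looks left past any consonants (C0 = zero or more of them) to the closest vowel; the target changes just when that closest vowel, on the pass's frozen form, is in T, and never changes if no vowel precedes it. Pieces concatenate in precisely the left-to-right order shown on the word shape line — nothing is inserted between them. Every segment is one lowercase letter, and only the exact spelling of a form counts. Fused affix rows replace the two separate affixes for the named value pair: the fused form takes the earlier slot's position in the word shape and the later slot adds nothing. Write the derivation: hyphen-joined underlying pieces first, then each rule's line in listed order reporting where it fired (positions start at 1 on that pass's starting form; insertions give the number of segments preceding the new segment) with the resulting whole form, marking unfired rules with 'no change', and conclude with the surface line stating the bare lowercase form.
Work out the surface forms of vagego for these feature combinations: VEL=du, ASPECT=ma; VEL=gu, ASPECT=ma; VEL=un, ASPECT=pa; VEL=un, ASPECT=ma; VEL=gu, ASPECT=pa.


cell VEL=du, ASPECT=ma:
underlying: vagego-n-z
1. e -> o, i -> u / B C0 _: fires at position(s) 4: vagogonz
2. f -> v, k -> g, p -> b, s -> z, t -> d / _ Z: no change
3. 0 -> e / C _ C #: inserts after position(s) 7: vagogonez
4. b -> p, d -> t, g -> k, v -> f, z -> s / _ #: fires at position(s) 9: vagogones
surface: vagogones

cell VEL=gu, ASPECT=ma:
underlying: vagego-t-z
1. e -> o, i -> u / B C0 _: fires at position(s) 4: vagogotz
2. f -> v, k -> g, p -> b, s -> z, t -> d / _ Z: fires at position(s) 7: vagogodz
3. 0 -> e / C _ C #: inserts after position(s) 7: vagogodez
4. b -> p, d -> t, g -> k, v -> f, z -> s / _ #: fires at position(s) 9: vagogodes
surface: vagogodes

cell VEL=un, ASPECT=pa:
underlying: vagego-sna-p
1. e -> o, i -> u / B C0 _: fires at position(s) 4: vagogosnap
2. f -> v, k -> g, p -> b, s -> z, t -> d / _ Z: no change
3. 0 -> e / C _ C #: no change
4. b -> p, d -> t, g -> k, v -> f, z -> s / _ #: no change
surface: vagogosnap

cell VEL=un, ASPECT=ma:
underlying: vagego-sna-z
1. e -> o, i -> u / B C0 _: fires at position(s) 4: vagogosnaz
2. f -> v, k -> g, p -> b, s -> z, t -> d / _ Z: no change
3. 0 -> e / C _ C #: no change
4. b -> p, d -> t, g -> k, v -> f, z -> s / _ #: fires at position(s) 10: vagogosnas
surface: vagogosnas

cell VEL=gu, ASPECT=pa:
underlying: vagego-t-p
1. e -> o, i -> u / B C0 _: fires at position(s) 4: vagogotp
2. f -> v, k -> g, p -> b, s -> z, t -> d / _ Z: no change
3. 0 -> e / C _ C #: inserts after position(s) 7: vagogotep
4. b -> p, d -> t, g -> k, v -> f, z -> s / _ #: no change
surface: vagogotep
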